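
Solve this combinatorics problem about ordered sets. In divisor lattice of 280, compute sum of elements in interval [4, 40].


Interval [4,40] in divisors of 280: [4, 8, 20, 40]
Sum = 72


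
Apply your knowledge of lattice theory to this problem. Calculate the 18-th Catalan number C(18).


C(n) = C(2n, n) / (n+1).
C(36, 18) = 9075135300
C(18) = 9075135300 / 19 = 477638700


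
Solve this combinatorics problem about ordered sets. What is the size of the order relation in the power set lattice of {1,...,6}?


The order relation is {(a,b) : a <= b}, reflexive so it includes (a,a).
Examples: ({},{}), ({},{1,2}), ({},{1,2,3}), ({},{1,2,3,4}), ({},{1,2,3,4,5}), ...
Total ordered pairs: 729


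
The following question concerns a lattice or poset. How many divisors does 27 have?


Divisors of 27: [1, 3, 9, 27]
Count: 4


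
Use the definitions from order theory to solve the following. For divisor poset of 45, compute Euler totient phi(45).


phi(n) = n * prod_{p|n} (1 - 1/p).
Prime divisors of 45: [3, 5]
phi(45) = 45 * (1 - 1/3) * (1 - 1/5)
phi(45) = 24


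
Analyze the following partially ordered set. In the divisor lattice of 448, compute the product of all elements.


Divisors of 448: [1, 2, 4, 7, 8, 14, 16, 28, 32, 56, 64, 112, 224, 448]
Product = n^(d(n)/2) = 448^(14/2)
Product = 3621980417894121472


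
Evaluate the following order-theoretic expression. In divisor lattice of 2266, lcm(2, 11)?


Join=lcm.
gcd(2,11)=1
lcm=22


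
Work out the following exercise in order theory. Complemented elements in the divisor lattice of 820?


An element a is complemented if some b has a meet b = bottom, a join b = top.
a is complemented iff gcd(a, n/a)=1, i.e. a is a unitary divisor of 820.
Complemented elements: 1, 4, 5, 20, 41, 164, ... (2 more)
Count: 8


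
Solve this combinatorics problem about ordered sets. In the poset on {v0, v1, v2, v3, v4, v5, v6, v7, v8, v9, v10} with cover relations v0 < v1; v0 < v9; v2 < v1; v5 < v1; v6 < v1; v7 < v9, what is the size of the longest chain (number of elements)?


A chain is a totally ordered subset; we count the number of elements in a maximum chain.
Compute, for each element x, the size of the longest chain ending at x:
  v0: 1
  v2: 1
  v3: 1
  v4: 1
  v5: 1
  v6: 1
  ...
A maximum chain: v0 < v1
Number of elements in the longest chain: 2


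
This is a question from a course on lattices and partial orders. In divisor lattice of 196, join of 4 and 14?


In a divisor lattice, join = lcm (least common multiple).
gcd(4,14) = 2
lcm(4,14) = 4*14/gcd = 56/2 = 28


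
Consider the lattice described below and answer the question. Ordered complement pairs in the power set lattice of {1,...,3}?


Complement pair (a,b): a meet b = bottom, a join b = top.
Here: A intersect B = {} and A union B = {1,...,3}.
Pairs found: ({},{1,2,3}), ({1},{2,3}), ({2},{1,3}), ({3},{1,2}), ... (4 more)
Total ordered pairs: 8


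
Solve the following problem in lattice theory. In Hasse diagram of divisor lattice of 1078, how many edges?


A cover relation a -< b holds when a < b with no c strictly between.
Cover relations:
  1 -< 2
  1 -< 7
  1 -< 11
  2 -< 14
  2 -< 22
  7 -< 14
  7 -< 49
  7 -< 77
  ...12 more
Total: 20


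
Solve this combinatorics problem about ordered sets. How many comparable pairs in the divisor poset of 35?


A comparable pair {a,b} has a < b or b < a in the order.
Count unordered pairs where one element is strictly below the other.
Examples: {1,5}, {1,7}, {1,35}, {5,35}, ...
Total comparable pairs: 5


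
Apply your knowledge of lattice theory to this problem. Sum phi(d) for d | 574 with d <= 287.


Divisors of 574 up to 287: [1, 2, 7, 14, 41, 82, 287]
phi values: [1, 1, 6, 6, 40, 40, 240]
Sum = 334


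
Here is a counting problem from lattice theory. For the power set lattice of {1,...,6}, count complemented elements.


An element a is complemented if some b has a meet b = bottom, a join b = top.
every subset A has complement S\A, so all elements are complemented.
Complemented elements: {}, {1}, {2}, {3}, {4}, {5}, ... (58 more)
Count: 64


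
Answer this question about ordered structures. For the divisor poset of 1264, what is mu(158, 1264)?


In a divisor lattice, mu(a,b) = mu(b/a) where mu is the classical Mobius function.
b/a = 1264/158 = 8
Prime factorization of 8: primes [2]
8 is not squarefree, so mu(8) = 0


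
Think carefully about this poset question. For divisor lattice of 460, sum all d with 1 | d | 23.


Interval [1,23] in divisors of 460: [1, 23]
Sum = 24


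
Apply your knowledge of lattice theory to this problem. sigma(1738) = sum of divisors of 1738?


sigma(n) = sum of divisors.
Divisors of 1738: [1, 2, 11, 22, 79, 158, 869, 1738]
Sum = 2880


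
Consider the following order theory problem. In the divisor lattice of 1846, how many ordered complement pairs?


Complement pair (a,b): a meet b = bottom, a join b = top.
Here: gcd(a,b)=1 and lcm(a,b)=1846, i.e. a*b=1846 with a,b coprime.
Pairs found: (1,1846), (2,923), (13,142), (26,71), ... (4 more)
Total ordered pairs: 8


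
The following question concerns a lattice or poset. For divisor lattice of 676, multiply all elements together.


Divisors of 676: [1, 2, 4, 13, 26, 52, 169, 338, 676]
Product = n^(d(n)/2) = 676^(9/2)
Product = 5429503678976


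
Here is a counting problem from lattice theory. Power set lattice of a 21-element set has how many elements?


Power set = 2^n.
2^21 = 2097152


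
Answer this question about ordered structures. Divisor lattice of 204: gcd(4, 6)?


Meet=gcd.
gcd(4,6)=2


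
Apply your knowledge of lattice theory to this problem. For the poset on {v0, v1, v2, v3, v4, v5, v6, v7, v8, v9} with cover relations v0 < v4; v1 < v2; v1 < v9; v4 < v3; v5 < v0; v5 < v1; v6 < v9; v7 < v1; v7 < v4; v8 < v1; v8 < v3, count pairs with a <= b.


The order relation is {(a,b) : a <= b}, reflexive so it includes (a,a).
Examples: (v0,v0), (v0,v3), (v0,v4), (v1,v1), (v1,v2), ...
Total ordered pairs: 31


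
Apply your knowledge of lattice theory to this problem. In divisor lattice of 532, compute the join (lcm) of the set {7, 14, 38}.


In a divisor lattice, join = lcm (least common multiple).
Compute lcm iteratively: start with first element, then lcm(current, next).
Elements: [7, 14, 38]
lcm(7,14) = 14
lcm(14,38) = 266
Final lcm = 266


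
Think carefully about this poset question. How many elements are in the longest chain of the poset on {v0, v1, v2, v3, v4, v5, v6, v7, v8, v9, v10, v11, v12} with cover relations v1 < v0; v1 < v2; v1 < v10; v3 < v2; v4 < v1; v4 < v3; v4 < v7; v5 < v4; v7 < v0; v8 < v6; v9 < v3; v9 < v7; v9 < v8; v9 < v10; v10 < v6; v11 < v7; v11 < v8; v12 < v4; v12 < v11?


A chain is a totally ordered subset; we count the number of elements in a maximum chain.
Compute, for each element x, the size of the longest chain ending at x:
  v5: 1
  v9: 1
  v12: 1
  v11: 2
  v4: 2
  v1: 3
  ...
A maximum chain: v5 < v4 < v1 < v10 < v6
Number of elements in the longest chain: 5


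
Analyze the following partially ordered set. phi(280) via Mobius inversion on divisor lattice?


phi(n) = n * prod_{p|n} (1 - 1/p).
Prime divisors of 280: [2, 5, 7]
phi(280) = 280 * (1 - 1/2) * (1 - 1/5) * (1 - 1/7)
phi(280) = 96


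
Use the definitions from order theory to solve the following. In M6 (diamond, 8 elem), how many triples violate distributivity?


Distributive law: a ^ (b v c) = (a ^ b) v (a ^ c).
Check all 8^3 = 512 ordered triples (a,b,c).
  e.g. a=a1, b=a2, c=a3: lhs=a1 != rhs=0
  e.g. a=a1, b=a2, c=a4: lhs=a1 != rhs=0
Total violating triples: 120


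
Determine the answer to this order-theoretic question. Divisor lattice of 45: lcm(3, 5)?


Join=lcm.
gcd(3,5)=1
lcm=15


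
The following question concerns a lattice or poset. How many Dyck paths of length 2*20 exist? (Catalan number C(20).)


C(n) = C(2n, n) / (n+1).
C(40, 20) = 137846528820
C(20) = 137846528820 / 21 = 6564120420


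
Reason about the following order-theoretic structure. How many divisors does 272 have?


Divisors of 272: [1, 2, 4, 8, 16, 17, 34, 68, 136, 272]
Count: 10


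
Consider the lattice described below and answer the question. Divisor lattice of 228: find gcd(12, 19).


In a divisor lattice, meet = gcd (greatest common divisor).
By Euclidean algorithm or factoring: gcd(12,19) = 1


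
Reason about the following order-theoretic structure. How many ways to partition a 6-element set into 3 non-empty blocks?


S(n,k) = k*S(n-1,k) + S(n-1,k-1).
S(5,3) = 25, S(5,2) = 15
S(6,3) = 3*25 + 15 = 75 + 15
S(6,3) = 90


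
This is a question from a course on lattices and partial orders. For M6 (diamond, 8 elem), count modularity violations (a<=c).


Modular law: if a <= c then a v (b ^ c) = (a v b) ^ c.
Check all triples (a,b,c) with a <= c among 8 elements.
This lattice is modular (diamonds M_m and their chain-products are modular).
Total violating triples: 0


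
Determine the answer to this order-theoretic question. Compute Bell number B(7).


B(n) = number of set partitions of an n-element set.
B(n) satisfies the recurrence: B(n+1) = sum_k C(n,k)*B(k).
B(7) = 877


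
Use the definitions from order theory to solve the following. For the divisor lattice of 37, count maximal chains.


A maximal chain goes from the minimum element to a maximal element via cover relations.
Counting all min-to-max paths in the cover graph.
Total maximal chains: 1


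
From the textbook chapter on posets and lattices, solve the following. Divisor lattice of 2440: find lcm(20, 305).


In a divisor lattice, join = lcm (least common multiple).
gcd(20,305) = 5
lcm(20,305) = 20*305/gcd = 6100/5 = 1220


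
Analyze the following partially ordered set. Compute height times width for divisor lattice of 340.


Height = length of longest chain minus 1; width = size of largest antichain.
A maximum chain: 1 | 17 | 85 | 170 | 340  (height 4).
A maximum antichain: {4, 10, 34, 85}  (width 4).
Product = 4 * 4 = 16


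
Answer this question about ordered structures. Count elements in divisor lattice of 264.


Divisors of 264: [1, 2, 3, 4, 6, 8, 11, 12, 22, 24, 33, 44, 66, 88, 132, 264]
Count: 16


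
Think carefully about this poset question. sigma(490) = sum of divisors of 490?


sigma(n) = sum of divisors.
Divisors of 490: [1, 2, 5, 7, 10, 14, 35, 49, 70, 98, 245, 490]
Sum = 1026


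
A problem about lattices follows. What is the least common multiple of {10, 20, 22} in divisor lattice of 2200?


In a divisor lattice, join = lcm (least common multiple).
Compute lcm iteratively: start with first element, then lcm(current, next).
Elements: [10, 20, 22]
lcm(10,20) = 20
lcm(20,22) = 220
Final lcm = 220


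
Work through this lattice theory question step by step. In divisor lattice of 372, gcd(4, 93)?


Meet=gcd.
gcd(4,93)=1


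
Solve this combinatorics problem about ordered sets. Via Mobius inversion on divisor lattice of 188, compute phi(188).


phi(n) = n * prod_{p|n} (1 - 1/p).
Prime divisors of 188: [2, 47]
phi(188) = 188 * (1 - 1/2) * (1 - 1/47)
phi(188) = 92


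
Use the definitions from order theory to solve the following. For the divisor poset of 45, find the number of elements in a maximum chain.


A chain is a totally ordered subset; we count the number of elements in a maximum chain.
Compute, for each element x, the size of the longest chain ending at x:
  1: 1
  3: 2
  5: 2
  9: 3
  15: 3
  45: 4
A maximum chain: 1 < 3 < 9 < 45
Number of elements in the longest chain: 4


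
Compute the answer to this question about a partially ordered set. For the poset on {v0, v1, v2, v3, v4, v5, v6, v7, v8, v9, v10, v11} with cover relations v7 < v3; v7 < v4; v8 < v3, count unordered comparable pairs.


A comparable pair {a,b} has a < b or b < a in the order.
Count unordered pairs where one element is strictly below the other.
Examples: {v3,v7}, {v3,v8}, {v4,v7}
Total comparable pairs: 3


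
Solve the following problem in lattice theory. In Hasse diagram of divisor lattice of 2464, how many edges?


A cover relation a -< b holds when a < b with no c strictly between.
Cover relations:
  1 -< 2
  1 -< 7
  1 -< 11
  2 -< 4
  2 -< 14
  2 -< 22
  4 -< 8
  4 -< 28
  ...36 more
Total: 44


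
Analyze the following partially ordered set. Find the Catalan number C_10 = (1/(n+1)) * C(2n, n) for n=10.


C(n) = C(2n, n) / (n+1).
C(20, 10) = 184756
C(10) = 184756 / 11 = 16796


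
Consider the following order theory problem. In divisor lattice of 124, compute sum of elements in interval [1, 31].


Interval [1,31] in divisors of 124: [1, 31]
Sum = 32


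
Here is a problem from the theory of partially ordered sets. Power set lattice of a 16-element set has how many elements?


Power set = 2^n.
2^16 = 65536


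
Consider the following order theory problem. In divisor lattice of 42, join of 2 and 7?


In a divisor lattice, join = lcm (least common multiple).
gcd(2,7) = 1
lcm(2,7) = 2*7/gcd = 14/1 = 14


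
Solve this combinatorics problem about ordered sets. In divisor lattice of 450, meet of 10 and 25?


In a divisor lattice, meet = gcd (greatest common divisor).
By Euclidean algorithm or factoring: gcd(10,25) = 5


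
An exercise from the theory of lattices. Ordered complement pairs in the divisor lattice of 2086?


Complement pair (a,b): a meet b = bottom, a join b = top.
Here: gcd(a,b)=1 and lcm(a,b)=2086, i.e. a*b=2086 with a,b coprime.
Pairs found: (1,2086), (2,1043), (7,298), (14,149), ... (4 more)
Total ordered pairs: 8


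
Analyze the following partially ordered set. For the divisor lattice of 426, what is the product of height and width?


Height = length of longest chain minus 1; width = size of largest antichain.
A maximum chain: 1 | 71 | 213 | 426  (height 3).
A maximum antichain: {2, 3, 71}  (width 3).
Product = 3 * 3 = 9


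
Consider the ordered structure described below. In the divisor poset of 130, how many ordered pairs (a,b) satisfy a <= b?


The order relation is {(a,b) : a <= b}, reflexive so it includes (a,a).
Examples: (1,1), (1,10), (1,13), (1,130), (1,2), ...
Total ordered pairs: 27


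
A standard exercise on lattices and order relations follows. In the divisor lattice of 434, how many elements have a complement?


An element a is complemented if some b has a meet b = bottom, a join b = top.
a is complemented iff gcd(a, n/a)=1, i.e. a is a unitary divisor of 434.
Complemented elements: 1, 2, 7, 14, 31, 62, ... (2 more)
Count: 8


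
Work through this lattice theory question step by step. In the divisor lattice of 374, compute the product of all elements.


Divisors of 374: [1, 2, 11, 17, 22, 34, 187, 374]
Product = n^(d(n)/2) = 374^(8/2)
Product = 19565295376


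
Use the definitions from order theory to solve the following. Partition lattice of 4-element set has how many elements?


B(n) = number of set partitions of an n-element set.
B(n) satisfies the recurrence: B(n+1) = sum_k C(n,k)*B(k).
B(4) = 15


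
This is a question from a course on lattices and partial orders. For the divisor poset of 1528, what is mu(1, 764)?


In a divisor lattice, mu(a,b) = mu(b/a) where mu is the classical Mobius function.
b/a = 764/1 = 764
Prime factorization of 764: primes [2, 191]
764 is not squarefree, so mu(764) = 0


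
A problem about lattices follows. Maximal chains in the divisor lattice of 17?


A maximal chain goes from the minimum element to a maximal element via cover relations.
Counting all min-to-max paths in the cover graph.
Total maximal chains: 1


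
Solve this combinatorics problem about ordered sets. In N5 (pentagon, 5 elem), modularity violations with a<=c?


Modular law: if a <= c then a v (b ^ c) = (a v b) ^ c.
Check all triples (a,b,c) with a <= c among 5 elements.
  e.g. a=a, b=c, c=b: lhs=a != rhs=b
Total violating triples: 1


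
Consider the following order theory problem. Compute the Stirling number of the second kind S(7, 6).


S(n,k) = k*S(n-1,k) + S(n-1,k-1).
S(6,6) = 1, S(6,5) = 15
S(7,6) = 6*1 + 15 = 6 + 15
S(7,6) = 21


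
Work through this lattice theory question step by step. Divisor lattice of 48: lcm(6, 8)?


Join=lcm.
gcd(6,8)=2
lcm=24


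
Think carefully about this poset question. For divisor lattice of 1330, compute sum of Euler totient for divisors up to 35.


Divisors of 1330 up to 35: [1, 2, 5, 7, 10, 14, 19, 35]
phi values: [1, 1, 4, 6, 4, 6, 18, 24]
Sum = 64


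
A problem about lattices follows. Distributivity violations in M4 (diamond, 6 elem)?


Distributive law: a ^ (b v c) = (a ^ b) v (a ^ c).
Check all 6^3 = 216 ordered triples (a,b,c).
  e.g. a=a1, b=a2, c=a3: lhs=a1 != rhs=0
  e.g. a=a1, b=a2, c=a4: lhs=a1 != rhs=0
Total violating triples: 24


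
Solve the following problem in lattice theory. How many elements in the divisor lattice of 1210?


Divisors of 1210: [1, 2, 5, 10, 11, 22, 55, 110, 121, 242, 605, 1210]
Count: 12


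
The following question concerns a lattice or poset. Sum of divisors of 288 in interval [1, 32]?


Interval [1,32] in divisors of 288: [1, 2, 4, 8, 16, 32]
Sum = 63


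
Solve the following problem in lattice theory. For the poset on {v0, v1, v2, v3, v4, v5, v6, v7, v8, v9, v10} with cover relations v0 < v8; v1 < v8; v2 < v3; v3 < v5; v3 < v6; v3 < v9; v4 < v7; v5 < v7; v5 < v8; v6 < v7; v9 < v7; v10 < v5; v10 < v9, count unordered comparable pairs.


A comparable pair {a,b} has a < b or b < a in the order.
Count unordered pairs where one element is strictly below the other.
Examples: {v0,v8}, {v1,v8}, {v2,v3}, {v2,v5}, ...
Total comparable pairs: 22


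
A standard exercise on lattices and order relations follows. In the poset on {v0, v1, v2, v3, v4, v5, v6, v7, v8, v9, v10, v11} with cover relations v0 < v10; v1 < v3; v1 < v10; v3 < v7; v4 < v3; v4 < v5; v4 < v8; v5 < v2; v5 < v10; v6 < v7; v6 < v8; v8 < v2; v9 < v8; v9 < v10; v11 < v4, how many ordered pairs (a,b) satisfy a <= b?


The order relation is {(a,b) : a <= b}, reflexive so it includes (a,a).
Examples: (v0,v0), (v0,v10), (v1,v1), (v1,v10), (v1,v3), ...
Total ordered pairs: 39


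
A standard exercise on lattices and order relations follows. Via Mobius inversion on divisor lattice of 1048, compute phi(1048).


phi(n) = n * prod_{p|n} (1 - 1/p).
Prime divisors of 1048: [2, 131]
phi(1048) = 1048 * (1 - 1/2) * (1 - 1/131)
phi(1048) = 520


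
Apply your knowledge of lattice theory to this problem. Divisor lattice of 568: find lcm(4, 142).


In a divisor lattice, join = lcm (least common multiple).
gcd(4,142) = 2
lcm(4,142) = 4*142/gcd = 568/2 = 284


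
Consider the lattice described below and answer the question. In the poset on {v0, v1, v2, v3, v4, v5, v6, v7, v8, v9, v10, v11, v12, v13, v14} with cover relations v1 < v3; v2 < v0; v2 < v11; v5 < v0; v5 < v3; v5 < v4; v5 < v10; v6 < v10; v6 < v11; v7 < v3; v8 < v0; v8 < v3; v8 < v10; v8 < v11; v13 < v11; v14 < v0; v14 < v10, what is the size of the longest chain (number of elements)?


A chain is a totally ordered subset; we count the number of elements in a maximum chain.
Compute, for each element x, the size of the longest chain ending at x:
  v1: 1
  v2: 1
  v5: 1
  v6: 1
  v7: 1
  v8: 1
  ...
A maximum chain: v2 < v0
Number of elements in the longest chain: 2


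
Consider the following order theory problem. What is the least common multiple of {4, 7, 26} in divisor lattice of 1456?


In a divisor lattice, join = lcm (least common multiple).
Compute lcm iteratively: start with first element, then lcm(current, next).
Elements: [4, 7, 26]
lcm(4,7) = 28
lcm(28,26) = 364
Final lcm = 364


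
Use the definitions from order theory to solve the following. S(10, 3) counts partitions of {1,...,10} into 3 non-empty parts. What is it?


S(n,k) = k*S(n-1,k) + S(n-1,k-1).
S(9,3) = 3025, S(9,2) = 255
S(10,3) = 3*3025 + 255 = 9075 + 255
S(10,3) = 9330


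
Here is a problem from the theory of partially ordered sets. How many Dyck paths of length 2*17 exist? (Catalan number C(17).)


C(n) = C(2n, n) / (n+1).
C(34, 17) = 2333606220
C(17) = 2333606220 / 18 = 129644790


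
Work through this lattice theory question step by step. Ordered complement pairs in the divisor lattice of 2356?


Complement pair (a,b): a meet b = bottom, a join b = top.
Here: gcd(a,b)=1 and lcm(a,b)=2356, i.e. a*b=2356 with a,b coprime.
Pairs found: (1,2356), (4,589), (19,124), (31,76), ... (4 more)
Total ordered pairs: 8


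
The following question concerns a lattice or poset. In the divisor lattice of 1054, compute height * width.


Height = length of longest chain minus 1; width = size of largest antichain.
A maximum chain: 1 | 31 | 527 | 1054  (height 3).
A maximum antichain: {2, 17, 31}  (width 3).
Product = 3 * 3 = 9


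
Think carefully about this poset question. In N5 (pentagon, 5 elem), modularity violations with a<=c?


Modular law: if a <= c then a v (b ^ c) = (a v b) ^ c.
Check all triples (a,b,c) with a <= c among 5 elements.
  e.g. a=a, b=c, c=b: lhs=a != rhs=b
Total violating triples: 1


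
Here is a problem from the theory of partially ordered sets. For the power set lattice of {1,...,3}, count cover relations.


A cover relation a -< b holds when a < b with no c strictly between.
Cover relations:
  {} -< {1}
  {} -< {2}
  {} -< {3}
  {1} -< {1,2}
  {1} -< {1,3}
  {2} -< {1,2}
  {2} -< {2,3}
  {3} -< {1,3}
  ...4 more
Total: 12


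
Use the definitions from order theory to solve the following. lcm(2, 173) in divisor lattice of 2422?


Join=lcm.
gcd(2,173)=1
lcm=346


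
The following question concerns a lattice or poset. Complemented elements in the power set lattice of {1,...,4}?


An element a is complemented if some b has a meet b = bottom, a join b = top.
every subset A has complement S\A, so all elements are complemented.
Complemented elements: {}, {1}, {2}, {3}, {4}, {1,2}, ... (10 more)
Count: 16


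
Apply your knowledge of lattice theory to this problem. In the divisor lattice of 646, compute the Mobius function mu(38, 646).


In a divisor lattice, mu(a,b) = mu(b/a) where mu is the classical Mobius function.
b/a = 646/38 = 17
Prime factorization of 17: primes [17]
17 is squarefree with 1 prime factor(s), so mu(17) = (-1)^1 = -1


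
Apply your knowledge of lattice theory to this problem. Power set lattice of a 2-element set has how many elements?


Power set = 2^n.
2^2 = 4


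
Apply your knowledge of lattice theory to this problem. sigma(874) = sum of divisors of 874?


sigma(n) = sum of divisors.
Divisors of 874: [1, 2, 19, 23, 38, 46, 437, 874]
Sum = 1440


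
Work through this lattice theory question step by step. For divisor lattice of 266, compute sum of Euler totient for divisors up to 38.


Divisors of 266 up to 38: [1, 2, 7, 14, 19, 38]
phi values: [1, 1, 6, 6, 18, 18]
Sum = 50


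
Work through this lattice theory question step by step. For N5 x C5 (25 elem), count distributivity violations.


Distributive law: a ^ (b v c) = (a ^ b) v (a ^ c).
Check all 25^3 = 15625 ordered triples (a,b,c).
  e.g. a=(b,0), b=(a,0), c=(c,0): lhs=(b,0) != rhs=(a,0)
  e.g. a=(b,0), b=(a,0), c=(c,1): lhs=(b,0) != rhs=(a,0)
Total violating triples: 250


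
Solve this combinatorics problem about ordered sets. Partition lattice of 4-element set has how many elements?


B(n) = number of set partitions of an n-element set.
B(n) satisfies the recurrence: B(n+1) = sum_k C(n,k)*B(k).
B(4) = 15


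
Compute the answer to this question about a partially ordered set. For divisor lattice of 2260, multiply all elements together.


Divisors of 2260: [1, 2, 4, 5, 10, 20, 113, 226, 452, 565, 1130, 2260]
Product = n^(d(n)/2) = 2260^(12/2)
Product = 133244912166976000000


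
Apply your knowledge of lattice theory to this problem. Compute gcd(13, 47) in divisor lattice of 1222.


In a divisor lattice, meet = gcd (greatest common divisor).
By Euclidean algorithm or factoring: gcd(13,47) = 1


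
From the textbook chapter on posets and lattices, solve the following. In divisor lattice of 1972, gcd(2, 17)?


Meet=gcd.
gcd(2,17)=1


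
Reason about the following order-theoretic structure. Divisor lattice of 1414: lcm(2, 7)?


Join=lcm.
gcd(2,7)=1
lcm=14


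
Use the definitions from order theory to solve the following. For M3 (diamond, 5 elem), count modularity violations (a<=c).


Modular law: if a <= c then a v (b ^ c) = (a v b) ^ c.
Check all triples (a,b,c) with a <= c among 5 elements.
This lattice is modular (diamonds M_m and their chain-products are modular).
Total violating triples: 0


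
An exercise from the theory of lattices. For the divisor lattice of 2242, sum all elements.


sigma(n) = sum of divisors.
Divisors of 2242: [1, 2, 19, 38, 59, 118, 1121, 2242]
Sum = 3600


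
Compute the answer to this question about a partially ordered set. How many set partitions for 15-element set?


B(n) = number of set partitions of an n-element set.
B(n) satisfies the recurrence: B(n+1) = sum_k C(n,k)*B(k).
B(15) = 1382958545


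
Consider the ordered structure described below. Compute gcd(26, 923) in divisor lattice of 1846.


In a divisor lattice, meet = gcd (greatest common divisor).
By Euclidean algorithm or factoring: gcd(26,923) = 13


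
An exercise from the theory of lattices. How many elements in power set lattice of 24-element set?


Power set = 2^n.
2^24 = 16777216


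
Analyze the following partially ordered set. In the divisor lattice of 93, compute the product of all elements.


Divisors of 93: [1, 3, 31, 93]
Product = n^(d(n)/2) = 93^(4/2)
Product = 8649


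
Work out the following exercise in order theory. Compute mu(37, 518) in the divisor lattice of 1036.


In a divisor lattice, mu(a,b) = mu(b/a) where mu is the classical Mobius function.
b/a = 518/37 = 14
Prime factorization of 14: primes [2, 7]
14 is squarefree with 2 prime factor(s), so mu(14) = (-1)^2 = 1


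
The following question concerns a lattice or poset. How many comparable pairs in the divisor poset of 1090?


A comparable pair {a,b} has a < b or b < a in the order.
Count unordered pairs where one element is strictly below the other.
Examples: {1,2}, {1,5}, {1,10}, {1,109}, ...
Total comparable pairs: 19


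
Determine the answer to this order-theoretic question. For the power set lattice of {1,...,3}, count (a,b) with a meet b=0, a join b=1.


Complement pair (a,b): a meet b = bottom, a join b = top.
Here: A intersect B = {} and A union B = {1,...,3}.
Pairs found: ({},{1,2,3}), ({1},{2,3}), ({2},{1,3}), ({3},{1,2}), ... (4 more)
Total ordered pairs: 8


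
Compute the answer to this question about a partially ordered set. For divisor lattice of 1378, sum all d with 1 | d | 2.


Interval [1,2] in divisors of 1378: [1, 2]
Sum = 3


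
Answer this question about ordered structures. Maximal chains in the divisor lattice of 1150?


A maximal chain goes from the minimum element to a maximal element via cover relations.
Counting all min-to-max paths in the cover graph.
Total maximal chains: 12


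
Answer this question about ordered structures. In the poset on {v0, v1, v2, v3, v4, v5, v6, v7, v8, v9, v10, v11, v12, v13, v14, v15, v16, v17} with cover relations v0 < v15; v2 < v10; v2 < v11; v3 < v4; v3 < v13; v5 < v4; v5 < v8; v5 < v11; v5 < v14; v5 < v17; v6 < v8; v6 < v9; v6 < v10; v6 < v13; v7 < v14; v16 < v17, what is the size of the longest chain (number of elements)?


A chain is a totally ordered subset; we count the number of elements in a maximum chain.
Compute, for each element x, the size of the longest chain ending at x:
  v0: 1
  v1: 1
  v2: 1
  v3: 1
  v5: 1
  v6: 1
  ...
A maximum chain: v3 < v4
Number of elements in the longest chain: 2


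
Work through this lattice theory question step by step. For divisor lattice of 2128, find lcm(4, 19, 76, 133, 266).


In a divisor lattice, join = lcm (least common multiple).
Compute lcm iteratively: start with first element, then lcm(current, next).
Elements: [4, 19, 76, 133, 266]
lcm(4,19) = 76
lcm(76,76) = 76
lcm(76,133) = 532
lcm(532,266) = 532
Final lcm = 532


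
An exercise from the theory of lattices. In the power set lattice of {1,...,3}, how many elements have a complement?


An element a is complemented if some b has a meet b = bottom, a join b = top.
every subset A has complement S\A, so all elements are complemented.
Complemented elements: {}, {1}, {2}, {3}, {1,2}, {1,3}, ... (2 more)
Count: 8


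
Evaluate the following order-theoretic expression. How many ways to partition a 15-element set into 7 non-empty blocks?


S(n,k) = k*S(n-1,k) + S(n-1,k-1).
S(14,7) = 49329280, S(14,6) = 63436373
S(15,7) = 7*49329280 + 63436373 = 345304960 + 63436373
S(15,7) = 408741333


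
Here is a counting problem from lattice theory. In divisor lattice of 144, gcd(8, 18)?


Meet=gcd.
gcd(8,18)=2


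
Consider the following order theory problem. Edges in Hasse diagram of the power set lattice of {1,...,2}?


A cover relation a -< b holds when a < b with no c strictly between.
Cover relations:
  {} -< {1}
  {} -< {2}
  {1} -< {1,2}
  {2} -< {1,2}
Total: 4


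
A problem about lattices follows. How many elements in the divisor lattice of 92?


Divisors of 92: [1, 2, 4, 23, 46, 92]
Count: 6


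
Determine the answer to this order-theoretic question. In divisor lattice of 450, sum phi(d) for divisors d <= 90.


Divisors of 450 up to 90: [1, 2, 3, 5, 6, 9, 10, 15, 18, 25, 30, 45, 50, 75, 90]
phi values: [1, 1, 2, 4, 2, 6, 4, 8, 6, 20, 8, 24, 20, 40, 24]
Sum = 170


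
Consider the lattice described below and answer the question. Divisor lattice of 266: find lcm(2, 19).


In a divisor lattice, join = lcm (least common multiple).
gcd(2,19) = 1
lcm(2,19) = 2*19/gcd = 38/1 = 38


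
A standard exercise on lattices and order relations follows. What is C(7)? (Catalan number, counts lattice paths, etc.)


C(n) = C(2n, n) / (n+1).
C(14, 7) = 3432
C(7) = 3432 / 8 = 429


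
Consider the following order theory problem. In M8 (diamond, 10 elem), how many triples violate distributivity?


Distributive law: a ^ (b v c) = (a ^ b) v (a ^ c).
Check all 10^3 = 1000 ordered triples (a,b,c).
  e.g. a=a1, b=a2, c=a3: lhs=a1 != rhs=0
  e.g. a=a1, b=a2, c=a4: lhs=a1 != rhs=0
Total violating triples: 336


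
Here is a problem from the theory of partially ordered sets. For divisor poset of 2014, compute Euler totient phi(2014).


phi(n) = n * prod_{p|n} (1 - 1/p).
Prime divisors of 2014: [2, 19, 53]
phi(2014) = 2014 * (1 - 1/2) * (1 - 1/19) * (1 - 1/53)
phi(2014) = 936


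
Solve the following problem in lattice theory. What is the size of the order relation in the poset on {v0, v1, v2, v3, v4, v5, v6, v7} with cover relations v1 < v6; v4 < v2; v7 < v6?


The order relation is {(a,b) : a <= b}, reflexive so it includes (a,a).
Examples: (v0,v0), (v1,v1), (v1,v6), (v2,v2), (v3,v3), ...
Total ordered pairs: 11


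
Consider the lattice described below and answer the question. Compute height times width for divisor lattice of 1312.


Height = length of longest chain minus 1; width = size of largest antichain.
A maximum chain: 1 | 41 | 82 | 164 | 328 | 656 | 1312  (height 6).
A maximum antichain: {2, 41}  (width 2).
Product = 6 * 2 = 12


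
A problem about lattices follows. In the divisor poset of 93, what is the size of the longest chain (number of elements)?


A chain is a totally ordered subset; we count the number of elements in a maximum chain.
Compute, for each element x, the size of the longest chain ending at x:
  1: 1
  3: 2
  31: 2
  93: 3
A maximum chain: 1 < 3 < 93
Number of elements in the longest chain: 3


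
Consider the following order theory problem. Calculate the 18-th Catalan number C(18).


C(n) = C(2n, n) / (n+1).
C(36, 18) = 9075135300
C(18) = 9075135300 / 19 = 477638700


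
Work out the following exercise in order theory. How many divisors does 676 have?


Divisors of 676: [1, 2, 4, 13, 26, 52, 169, 338, 676]
Count: 9


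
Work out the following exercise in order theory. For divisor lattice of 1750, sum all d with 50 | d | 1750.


Interval [50,1750] in divisors of 1750: [50, 250, 350, 1750]
Sum = 2400


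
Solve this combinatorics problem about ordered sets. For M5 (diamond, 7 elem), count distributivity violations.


Distributive law: a ^ (b v c) = (a ^ b) v (a ^ c).
Check all 7^3 = 343 ordered triples (a,b,c).
  e.g. a=a1, b=a2, c=a3: lhs=a1 != rhs=0
  e.g. a=a1, b=a2, c=a4: lhs=a1 != rhs=0
Total violating triples: 60


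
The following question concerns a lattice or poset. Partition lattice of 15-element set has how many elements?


B(n) = number of set partitions of an n-element set.
B(n) satisfies the recurrence: B(n+1) = sum_k C(n,k)*B(k).
B(15) = 1382958545


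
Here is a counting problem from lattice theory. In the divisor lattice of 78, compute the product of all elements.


Divisors of 78: [1, 2, 3, 6, 13, 26, 39, 78]
Product = n^(d(n)/2) = 78^(8/2)
Product = 37015056


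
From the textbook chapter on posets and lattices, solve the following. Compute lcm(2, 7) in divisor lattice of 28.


In a divisor lattice, join = lcm (least common multiple).
gcd(2,7) = 1
lcm(2,7) = 2*7/gcd = 14/1 = 14


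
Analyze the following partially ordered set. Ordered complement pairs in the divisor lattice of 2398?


Complement pair (a,b): a meet b = bottom, a join b = top.
Here: gcd(a,b)=1 and lcm(a,b)=2398, i.e. a*b=2398 with a,b coprime.
Pairs found: (1,2398), (2,1199), (11,218), (22,109), ... (4 more)
Total ordered pairs: 8


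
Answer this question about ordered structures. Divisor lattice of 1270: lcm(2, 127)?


Join=lcm.
gcd(2,127)=1
lcm=254


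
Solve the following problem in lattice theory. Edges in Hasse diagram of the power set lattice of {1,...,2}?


A cover relation a -< b holds when a < b with no c strictly between.
Cover relations:
  {} -< {1}
  {} -< {2}
  {1} -< {1,2}
  {2} -< {1,2}
Total: 4


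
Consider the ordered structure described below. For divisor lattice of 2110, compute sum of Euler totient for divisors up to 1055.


Divisors of 2110 up to 1055: [1, 2, 5, 10, 211, 422, 1055]
phi values: [1, 1, 4, 4, 210, 210, 840]
Sum = 1270


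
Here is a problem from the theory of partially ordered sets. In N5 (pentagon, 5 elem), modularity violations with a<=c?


Modular law: if a <= c then a v (b ^ c) = (a v b) ^ c.
Check all triples (a,b,c) with a <= c among 5 elements.
  e.g. a=a, b=c, c=b: lhs=a != rhs=b
Total violating triples: 1


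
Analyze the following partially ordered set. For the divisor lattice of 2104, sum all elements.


sigma(n) = sum of divisors.
Divisors of 2104: [1, 2, 4, 8, 263, 526, 1052, 2104]
Sum = 3960


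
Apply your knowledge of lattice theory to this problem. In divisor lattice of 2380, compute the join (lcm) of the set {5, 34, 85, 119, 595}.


In a divisor lattice, join = lcm (least common multiple).
Compute lcm iteratively: start with first element, then lcm(current, next).
Elements: [5, 34, 85, 119, 595]
lcm(5,34) = 170
lcm(170,85) = 170
lcm(170,119) = 1190
lcm(1190,595) = 1190
Final lcm = 1190


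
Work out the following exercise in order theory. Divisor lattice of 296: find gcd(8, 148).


In a divisor lattice, meet = gcd (greatest common divisor).
By Euclidean algorithm or factoring: gcd(8,148) = 4


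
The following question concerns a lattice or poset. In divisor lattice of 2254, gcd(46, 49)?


Meet=gcd.
gcd(46,49)=1


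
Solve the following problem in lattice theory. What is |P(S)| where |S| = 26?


Power set = 2^n.
2^26 = 67108864


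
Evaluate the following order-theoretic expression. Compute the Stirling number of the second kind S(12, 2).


S(n,k) = k*S(n-1,k) + S(n-1,k-1).
S(11,2) = 1023, S(11,1) = 1
S(12,2) = 2*1023 + 1 = 2046 + 1
S(12,2) = 2047


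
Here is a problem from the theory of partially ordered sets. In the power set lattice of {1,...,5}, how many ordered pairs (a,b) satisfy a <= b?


The order relation is {(a,b) : a <= b}, reflexive so it includes (a,a).
Examples: ({},{}), ({},{1,2}), ({},{1,2,3}), ({},{1,2,3,4}), ({},{1,2,3,4,5}), ...
Total ordered pairs: 243


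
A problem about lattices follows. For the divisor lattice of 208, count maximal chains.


A maximal chain goes from the minimum element to a maximal element via cover relations.
Counting all min-to-max paths in the cover graph.
Total maximal chains: 5


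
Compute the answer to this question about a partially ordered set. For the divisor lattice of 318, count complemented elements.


An element a is complemented if some b has a meet b = bottom, a join b = top.
a is complemented iff gcd(a, n/a)=1, i.e. a is a unitary divisor of 318.
Complemented elements: 1, 2, 3, 6, 53, 106, ... (2 more)
Count: 8


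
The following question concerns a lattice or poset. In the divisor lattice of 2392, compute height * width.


Height = length of longest chain minus 1; width = size of largest antichain.
A maximum chain: 1 | 23 | 299 | 598 | 1196 | 2392  (height 5).
A maximum antichain: {4, 26, 46, 299}  (width 4).
Product = 5 * 4 = 20


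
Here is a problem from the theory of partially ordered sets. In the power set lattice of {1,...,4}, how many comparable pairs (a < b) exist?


A comparable pair {a,b} has a < b or b < a in the order.
Count unordered pairs where one element is strictly below the other.
Examples: {{},{1}}, {{},{2}}, {{},{3}}, {{},{4}}, ...
Total comparable pairs: 65


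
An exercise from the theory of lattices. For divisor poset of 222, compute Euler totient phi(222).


phi(n) = n * prod_{p|n} (1 - 1/p).
Prime divisors of 222: [2, 3, 37]
phi(222) = 222 * (1 - 1/2) * (1 - 1/3) * (1 - 1/37)
phi(222) = 72


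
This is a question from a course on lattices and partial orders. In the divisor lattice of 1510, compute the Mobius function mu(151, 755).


In a divisor lattice, mu(a,b) = mu(b/a) where mu is the classical Mobius function.
b/a = 755/151 = 5
Prime factorization of 5: primes [5]
5 is squarefree with 1 prime factor(s), so mu(5) = (-1)^1 = -1


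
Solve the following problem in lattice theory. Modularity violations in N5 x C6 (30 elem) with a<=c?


Modular law: if a <= c then a v (b ^ c) = (a v b) ^ c.
Check all triples (a,b,c) with a <= c among 30 elements.
  e.g. a=(a,0), b=(c,0), c=(b,0): lhs=(a,0) != rhs=(b,0)
  e.g. a=(a,0), b=(c,1), c=(b,0): lhs=(a,0) != rhs=(b,0)
Total violating triples: 126


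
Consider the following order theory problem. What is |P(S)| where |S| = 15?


Power set = 2^n.
2^15 = 32768


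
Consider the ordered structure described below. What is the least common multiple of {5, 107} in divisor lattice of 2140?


In a divisor lattice, join = lcm (least common multiple).
Compute lcm iteratively: start with first element, then lcm(current, next).
Elements: [5, 107]
lcm(5,107) = 535
Final lcm = 535


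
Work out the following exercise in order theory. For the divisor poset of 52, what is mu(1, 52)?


In a divisor lattice, mu(a,b) = mu(b/a) where mu is the classical Mobius function.
b/a = 52/1 = 52
Prime factorization of 52: primes [2, 13]
52 is not squarefree, so mu(52) = 0


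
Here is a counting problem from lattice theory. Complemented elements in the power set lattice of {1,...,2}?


An element a is complemented if some b has a meet b = bottom, a join b = top.
every subset A has complement S\A, so all elements are complemented.
Complemented elements: {}, {1}, {2}, {1,2}
Count: 4


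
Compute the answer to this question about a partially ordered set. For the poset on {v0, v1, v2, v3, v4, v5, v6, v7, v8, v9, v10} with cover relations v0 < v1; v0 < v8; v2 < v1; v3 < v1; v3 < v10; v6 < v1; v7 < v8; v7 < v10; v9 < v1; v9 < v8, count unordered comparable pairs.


A comparable pair {a,b} has a < b or b < a in the order.
Count unordered pairs where one element is strictly below the other.
Examples: {v0,v1}, {v0,v8}, {v1,v2}, {v1,v3}, ...
Total comparable pairs: 10
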